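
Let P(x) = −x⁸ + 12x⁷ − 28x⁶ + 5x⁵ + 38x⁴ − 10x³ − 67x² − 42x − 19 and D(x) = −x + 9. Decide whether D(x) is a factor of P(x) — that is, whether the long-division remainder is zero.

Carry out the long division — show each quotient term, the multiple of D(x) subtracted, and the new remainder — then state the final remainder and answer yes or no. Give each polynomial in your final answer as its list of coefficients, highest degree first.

R = [8], so D(x) is not a factor of P(x). no

Step 1: lead(−x⁸ + 12x⁷ − 28x⁶ + 5x⁵ + 38x⁴ − 10x³ − 67x² − 42x − 19) ÷ lead(D) = −x⁸ ÷ −x = x⁷. Subtract (x⁷)·D = −x⁸ + 9x⁷. Remainder: 3x⁷ − 28x⁶ + 5x⁵ + 38x⁴ − 10x³ − 67x² − 42x − 19.
Step 2: lead(3x⁷ − 28x⁶ + 5x⁵ + 38x⁴ − 10x³ − 67x² − 42x − 19) ÷ lead(D) = 3x⁷ ÷ −x = −3x⁶. Subtract (−3x⁶)·D = 3x⁷ − 27x⁶. Remainder: −x⁶ + 5x⁵ + 38x⁴ − 10x³ − 67x² − 42x − 19.
Step 3: lead(−x⁶ + 5x⁵ + 38x⁴ − 10x³ − 67x² − 42x − 19) ÷ lead(D) = −x⁶ ÷ −x = x⁵. Subtract (x⁵)·D = −x⁶ + 9x⁵. Remainder: −4x⁵ + 38x⁴ − 10x³ − 67x² − 42x − 19.
Step 4: lead(−4x⁵ + 38x⁴ − 10x³ − 67x² − 42x − 19) ÷ lead(D) = −4x⁵ ÷ −x = 4x⁴. Subtract (4x⁴)·D = −4x⁵ + 36x⁴. Remainder: 2x⁴ − 10x³ − 67x² − 42x − 19.
Step 5: lead(2x⁴ − 10x³ − 67x² − 42x − 19) ÷ lead(D) = 2x⁴ ÷ −x = −2x³. Subtract (−2x³)·D = 2x⁴ − 18x³. Remainder: 8x³ − 67x² − 42x − 19.
Step 6: lead(8x³ − 67x² − 42x − 19) ÷ lead(D) = 8x³ ÷ −x = −8x². Subtract (−8x²)·D = 8x³ − 72x². Remainder: 5x² − 42x − 19.
Step 7: lead(5x² − 42x − 19) ÷ lead(D) = 5x² ÷ −x = −5x. Subtract (−5x)·D = 5x² − 45x. Remainder: 3x − 19.
Step 8: lead(3x − 19) ÷ lead(D) = 3x ÷ −x = −3. Subtract (−3)·D = 3x − 27. Remainder: 8.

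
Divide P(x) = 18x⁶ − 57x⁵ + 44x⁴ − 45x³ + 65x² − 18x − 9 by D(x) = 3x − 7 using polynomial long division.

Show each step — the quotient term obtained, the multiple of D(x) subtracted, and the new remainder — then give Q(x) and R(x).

Step 1: lead(18x⁶ − 57x⁵ + 44x⁴ − 45x³ + 65x² − 18x − 9) ÷ lead(D) = 18x⁶ ÷ 3x = 6x⁵. Subtract (6x⁵)·D = 18x⁶ − 42x⁵. Remainder: −15x⁵ + 44x⁴ − 45x³ + 65x² − 18x − 9.
Step 2: lead(−15x⁵ + 44x⁴ − 45x³ + 65x² − 18x − 9) ÷ lead(D) = −15x⁵ ÷ 3x = −5x⁴. Subtract (−5x⁴)·D = −15x⁵ + 35x⁴. Remainder: 9x⁴ − 45x³ + 65x² − 18x − 9.
Step 3: lead(9x⁴ − 45x³ + 65x² − 18x − 9) ÷ lead(D) = 9x⁴ ÷ 3x = 3x³. Subtract (3x³)·D = 9x⁴ − 21x³. Remainder: −24x³ + 65x² − 18x − 9.
Step 4: lead(−24x³ + 65x² − 18x − 9) ÷ lead(D) = −24x³ ÷ 3x = −8x². Subtract (−8x²)·D = −24x³ + 56x². Remainder: 9x² − 18x − 9.
Step 5: lead(9x² − 18x − 9) ÷ lead(D) = 9x² ÷ 3x = 3x. Subtract (3x)·D = 9x² − 21x. Remainder: 3x − 9.
Step 6: lead(3x − 9) ÷ lead(D) = 3x ÷ 3x = 1. Subtract (1)·D = 3x − 7. Remainder: −2.

Q(x) = 6x⁵ − 5x⁴ + 3x³ − 8x² + 3x + 1; R(x) = −2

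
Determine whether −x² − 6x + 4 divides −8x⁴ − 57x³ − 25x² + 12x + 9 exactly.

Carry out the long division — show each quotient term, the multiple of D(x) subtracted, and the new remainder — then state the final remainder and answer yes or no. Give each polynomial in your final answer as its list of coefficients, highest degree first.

Step 1: lead(−8x⁴ − 57x³ − 25x² + 12x + 9) ÷ lead(D) = −8x⁴ ÷ −x² = 8x². Subtract (8x²)·D = −8x⁴ − 48x³ + 32x². Remainder: −9x³ − 57x² + 12x + 9.
Step 2: lead(−9x³ − 57x² + 12x + 9) ÷ lead(D) = −9x³ ÷ −x² = 9x. Subtract (9x)·D = −9x³ − 54x² + 36x. Remainder: −3x² − 24x + 9.
Step 3: lead(−3x² − 24x + 9) ÷ lead(D) = −3x² ÷ −x² = 3. Subtract (3)·D = −3x² − 18x + 12. Remainder: −6x − 3.

R = [-6, -3], so D(x) is not a factor of P(x). no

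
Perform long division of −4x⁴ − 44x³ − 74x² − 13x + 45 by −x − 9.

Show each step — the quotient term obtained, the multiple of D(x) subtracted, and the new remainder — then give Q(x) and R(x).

Step 1: lead(−4x⁴ − 44x³ − 74x² − 13x + 45) ÷ lead(D) = −4x⁴ ÷ −x = 4x³. Subtract (4x³)·D = −4x⁴ − 36x³. Remainder: −8x³ − 74x² − 13x + 45.
Step 2: lead(−8x³ − 74x² − 13x + 45) ÷ lead(D) = −8x³ ÷ −x = 8x². Subtract (8x²)·D = −8x³ − 72x². Remainder: −2x² − 13x + 45.
Step 3: lead(−2x² − 13x + 45) ÷ lead(D) = −2x² ÷ −x = 2x. Subtract (2x)·D = −2x² − 18x. Remainder: 5x + 45.
Step 4: lead(5x + 45) ÷ lead(D) = 5x ÷ −x = −5. Subtract (−5)·D = 5x + 45. Remainder: 0.

Q(x) = 4x³ + 8x² + 2x − 5; R(x) = 0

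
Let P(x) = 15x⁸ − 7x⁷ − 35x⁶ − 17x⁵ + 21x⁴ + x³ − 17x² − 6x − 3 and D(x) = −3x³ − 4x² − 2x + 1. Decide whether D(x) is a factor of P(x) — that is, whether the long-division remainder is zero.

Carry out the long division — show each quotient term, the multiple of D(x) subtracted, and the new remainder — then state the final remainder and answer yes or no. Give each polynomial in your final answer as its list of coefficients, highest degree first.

Step 1: lead(15x⁸ − 7x⁷ − 35x⁶ − 17x⁵ + 21x⁴ + x³ − 17x² − 6x − 3) ÷ lead(D) = 15x⁸ ÷ −3x³ = −5x⁵. Subtract (−5x⁵)·D = 15x⁸ + 20x⁷ + 10x⁶ − 5x⁵. Remainder: −27x⁷ − 45x⁶ − 12x⁵ + 21x⁴ + x³ − 17x² − 6x − 3.
Step 2: lead(−27x⁷ − 45x⁶ − 12x⁵ + 21x⁴ + x³ − 17x² − 6x − 3) ÷ lead(D) = −27x⁷ ÷ −3x³ = 9x⁴. Subtract (9x⁴)·D = −27x⁷ − 36x⁶ − 18x⁵ + 9x⁴. Remainder: −9x⁶ + 6x⁵ + 12x⁴ + x³ − 17x² − 6x − 3.
Step 3: lead(−9x⁶ + 6x⁵ + 12x⁴ + x³ − 17x² − 6x − 3) ÷ lead(D) = −9x⁶ ÷ −3x³ = 3x³. Subtract (3x³)·D = −9x⁶ − 12x⁵ − 6x⁴ + 3x³. Remainder: 18x⁵ + 18x⁴ − 2x³ − 17x² − 6x − 3.
Step 4: lead(18x⁵ + 18x⁴ − 2x³ − 17x² − 6x − 3) ÷ lead(D) = 18x⁵ ÷ −3x³ = −6x². Subtract (−6x²)·D = 18x⁵ + 24x⁴ + 12x³ − 6x². Remainder: −6x⁴ − 14x³ − 11x² − 6x − 3.
Step 5: lead(−6x⁴ − 14x³ − 11x² − 6x − 3) ÷ lead(D) = −6x⁴ ÷ −3x³ = 2x. Subtract (2x)·D = −6x⁴ − 8x³ − 4x² + 2x. Remainder: −6x³ − 7x² − 8x − 3.
Step 6: lead(−6x³ − 7x² − 8x − 3) ÷ lead(D) = −6x³ ÷ −3x³ = 2. Subtract (2)·D = −6x³ − 8x² − 4x + 2. Remainder: x² − 4x − 5.

R = [1, -4, -5], so D(x) is not a factor of P(x). no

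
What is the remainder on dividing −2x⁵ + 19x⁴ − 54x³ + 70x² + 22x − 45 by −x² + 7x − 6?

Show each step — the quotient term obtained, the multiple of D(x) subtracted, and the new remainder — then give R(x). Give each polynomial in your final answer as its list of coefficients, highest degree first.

Step 1: lead(−2x⁵ + 19x⁴ − 54x³ + 70x² + 22x − 45) ÷ lead(D) = −2x⁵ ÷ −x² = 2x³. Subtract (2x³)·D = −2x⁵ + 14x⁴ − 12x³. Remainder: 5x⁴ − 42x³ + 70x² + 22x − 45.
Step 2: lead(5x⁴ − 42x³ + 70x² + 22x − 45) ÷ lead(D) = 5x⁴ ÷ −x² = −5x². Subtract (−5x²)·D = 5x⁴ − 35x³ + 30x². Remainder: −7x³ + 40x² + 22x − 45.
Step 3: lead(−7x³ + 40x² + 22x − 45) ÷ lead(D) = −7x³ ÷ −x² = 7x. Subtract (7x)·D = −7x³ + 49x² − 42x. Remainder: −9x² + 64x − 45.
Step 4: lead(−9x² + 64x − 45) ÷ lead(D) = −9x² ÷ −x² = 9. Subtract (9)·D = −9x² + 63x − 54. Remainder: x + 9.

R = [1, 9]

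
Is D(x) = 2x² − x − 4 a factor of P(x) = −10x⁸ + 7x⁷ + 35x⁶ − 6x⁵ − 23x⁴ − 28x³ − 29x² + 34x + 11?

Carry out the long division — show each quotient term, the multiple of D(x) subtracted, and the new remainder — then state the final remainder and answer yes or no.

Step 1: lead(−10x⁸ + 7x⁷ + 35x⁶ − 6x⁵ − 23x⁴ − 28x³ − 29x² + 34x + 11) ÷ lead(D) = −10x⁸ ÷ 2x² = −5x⁶. Subtract (−5x⁶)·D = −10x⁸ + 5x⁷ + 20x⁶. Remainder: 2x⁷ + 15x⁶ − 6x⁵ − 23x⁴ − 28x³ − 29x² + 34x + 11.
Step 2: lead(2x⁷ + 15x⁶ − 6x⁵ − 23x⁴ − 28x³ − 29x² + 34x + 11) ÷ lead(D) = 2x⁷ ÷ 2x² = x⁵. Subtract (x⁵)·D = 2x⁷ − x⁶ − 4x⁵. Remainder: 16x⁶ − 2x⁵ − 23x⁴ − 28x³ − 29x² + 34x + 11.
Step 3: lead(16x⁶ − 2x⁵ − 23x⁴ − 28x³ − 29x² + 34x + 11) ÷ lead(D) = 16x⁶ ÷ 2x² = 8x⁴. Subtract (8x⁴)·D = 16x⁶ − 8x⁵ − 32x⁴. Remainder: 6x⁵ + 9x⁴ − 28x³ − 29x² + 34x + 11.
Step 4: lead(6x⁵ + 9x⁴ − 28x³ − 29x² + 34x + 11) ÷ lead(D) = 6x⁵ ÷ 2x² = 3x³. Subtract (3x³)·D = 6x⁵ − 3x⁴ − 12x³. Remainder: 12x⁴ − 16x³ − 29x² + 34x + 11.
Step 5: lead(12x⁴ − 16x³ − 29x² + 34x + 11) ÷ lead(D) = 12x⁴ ÷ 2x² = 6x². Subtract (6x²)·D = 12x⁴ − 6x³ − 24x². Remainder: −10x³ − 5x² + 34x + 11.
Step 6: lead(−10x³ − 5x² + 34x + 11) ÷ lead(D) = −10x³ ÷ 2x² = −5x. Subtract (−5x)·D = −10x³ + 5x² + 20x. Remainder: −10x² + 14x + 11.
Step 7: lead(−10x² + 14x + 11) ÷ lead(D) = −10x² ÷ 2x² = −5. Subtract (−5)·D = −10x² + 5x + 20. Remainder: 9x − 9.

R(x) = 9x − 9, so D(x) is not a factor of P(x). no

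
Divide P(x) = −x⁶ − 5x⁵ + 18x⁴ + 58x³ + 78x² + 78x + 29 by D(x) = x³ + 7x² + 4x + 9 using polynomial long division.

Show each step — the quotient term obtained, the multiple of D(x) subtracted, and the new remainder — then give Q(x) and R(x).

Q(x) = −x³ + 2x² + 8x + 3; R(x) = 7x² − 6x + 2

Step 1: lead(−x⁶ − 5x⁵ + 18x⁴ + 58x³ + 78x² + 78x + 29) ÷ lead(D) = −x⁶ ÷ x³ = −x³. Subtract (−x³)·D = −x⁶ − 7x⁵ − 4x⁴ − 9x³. Remainder: 2x⁵ + 22x⁴ + 67x³ + 78x² + 78x + 29.
Step 2: lead(2x⁵ + 22x⁴ + 67x³ + 78x² + 78x + 29) ÷ lead(D) = 2x⁵ ÷ x³ = 2x². Subtract (2x²)·D = 2x⁵ + 14x⁴ + 8x³ + 18x². Remainder: 8x⁴ + 59x³ + 60x² + 78x + 29.
Step 3: lead(8x⁴ + 59x³ + 60x² + 78x + 29) ÷ lead(D) = 8x⁴ ÷ x³ = 8x. Subtract (8x)·D = 8x⁴ + 56x³ + 32x² + 72x. Remainder: 3x³ + 28x² + 6x + 29.
Step 4: lead(3x³ + 28x² + 6x + 29) ÷ lead(D) = 3x³ ÷ x³ = 3. Subtract (3)·D = 3x³ + 21x² + 12x + 27. Remainder: 7x² − 6x + 2.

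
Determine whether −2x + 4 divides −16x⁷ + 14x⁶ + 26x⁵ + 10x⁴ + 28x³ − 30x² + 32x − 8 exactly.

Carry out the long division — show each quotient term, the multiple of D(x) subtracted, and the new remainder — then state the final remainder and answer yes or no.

Step 1: lead(−16x⁷ + 14x⁶ + 26x⁵ + 10x⁴ + 28x³ − 30x² + 32x − 8) ÷ lead(D) = −16x⁷ ÷ −2x = 8x⁶. Subtract (8x⁶)·D = −16x⁷ + 32x⁶. Remainder: −18x⁶ + 26x⁵ + 10x⁴ + 28x³ − 30x² + 32x − 8.
Step 2: lead(−18x⁶ + 26x⁵ + 10x⁴ + 28x³ − 30x² + 32x − 8) ÷ lead(D) = −18x⁶ ÷ −2x = 9x⁵. Subtract (9x⁵)·D = −18x⁶ + 36x⁵. Remainder: −10x⁵ + 10x⁴ + 28x³ − 30x² + 32x − 8.
Step 3: lead(−10x⁵ + 10x⁴ + 28x³ − 30x² + 32x − 8) ÷ lead(D) = −10x⁵ ÷ −2x = 5x⁴. Subtract (5x⁴)·D = −10x⁵ + 20x⁴. Remainder: −10x⁴ + 28x³ − 30x² + 32x − 8.
Step 4: lead(−10x⁴ + 28x³ − 30x² + 32x − 8) ÷ lead(D) = −10x⁴ ÷ −2x = 5x³. Subtract (5x³)·D = −10x⁴ + 20x³. Remainder: 8x³ − 30x² + 32x − 8.
Step 5: lead(8x³ − 30x² + 32x − 8) ÷ lead(D) = 8x³ ÷ −2x = −4x². Subtract (−4x²)·D = 8x³ − 16x². Remainder: −14x² + 32x − 8.
Step 6: lead(−14x² + 32x − 8) ÷ lead(D) = −14x² ÷ −2x = 7x. Subtract (7x)·D = −14x² + 28x. Remainder: 4x − 8.
Step 7: lead(4x − 8) ÷ lead(D) = 4x ÷ −2x = −2. Subtract (−2)·D = 4x − 8. Remainder: 0.

R(x) = 0, so D(x) is a factor of P(x). yes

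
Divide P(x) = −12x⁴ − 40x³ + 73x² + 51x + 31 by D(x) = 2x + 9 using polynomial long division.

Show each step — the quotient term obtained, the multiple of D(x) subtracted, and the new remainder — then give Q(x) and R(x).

Step 1: lead(−12x⁴ − 40x³ + 73x² + 51x + 31) ÷ lead(D) = −12x⁴ ÷ 2x = −6x³. Subtract (−6x³)·D = −12x⁴ − 54x³. Remainder: 14x³ + 73x² + 51x + 31.
Step 2: lead(14x³ + 73x² + 51x + 31) ÷ lead(D) = 14x³ ÷ 2x = 7x². Subtract (7x²)·D = 14x³ + 63x². Remainder: 10x² + 51x + 31.
Step 3: lead(10x² + 51x + 31) ÷ lead(D) = 10x² ÷ 2x = 5x. Subtract (5x)·D = 10x² + 45x. Remainder: 6x + 31.
Step 4: lead(6x + 31) ÷ lead(D) = 6x ÷ 2x = 3. Subtract (3)·D = 6x + 27. Remainder: 4.

Q(x) = −6x³ + 7x² + 5x + 3; R(x) = 4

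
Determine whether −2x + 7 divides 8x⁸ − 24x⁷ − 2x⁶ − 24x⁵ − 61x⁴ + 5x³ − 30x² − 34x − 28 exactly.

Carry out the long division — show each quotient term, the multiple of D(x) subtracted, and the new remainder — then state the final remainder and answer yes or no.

Step 1: lead(8x⁸ − 24x⁷ − 2x⁶ − 24x⁵ − 61x⁴ + 5x³ − 30x² − 34x − 28) ÷ lead(D) = 8x⁸ ÷ −2x = −4x⁷. Subtract (−4x⁷)·D = 8x⁸ − 28x⁷. Remainder: 4x⁷ − 2x⁶ − 24x⁵ − 61x⁴ + 5x³ − 30x² − 34x − 28.
Step 2: lead(4x⁷ − 2x⁶ − 24x⁵ − 61x⁴ + 5x³ − 30x² − 34x − 28) ÷ lead(D) = 4x⁷ ÷ −2x = −2x⁶. Subtract (−2x⁶)·D = 4x⁷ − 14x⁶. Remainder: 12x⁶ − 24x⁵ − 61x⁴ + 5x³ − 30x² − 34x − 28.
Step 3: lead(12x⁶ − 24x⁵ − 61x⁴ + 5x³ − 30x² − 34x − 28) ÷ lead(D) = 12x⁶ ÷ −2x = −6x⁵. Subtract (−6x⁵)·D = 12x⁶ − 42x⁵. Remainder: 18x⁵ − 61x⁴ + 5x³ − 30x² − 34x − 28.
Step 4: lead(18x⁵ − 61x⁴ + 5x³ − 30x² − 34x − 28) ÷ lead(D) = 18x⁵ ÷ −2x = −9x⁴. Subtract (−9x⁴)·D = 18x⁵ − 63x⁴. Remainder: 2x⁴ + 5x³ − 30x² − 34x − 28.
Step 5: lead(2x⁴ + 5x³ − 30x² − 34x − 28) ÷ lead(D) = 2x⁴ ÷ −2x = −x³. Subtract (−x³)·D = 2x⁴ − 7x³. Remainder: 12x³ − 30x² − 34x − 28.
Step 6: lead(12x³ − 30x² − 34x − 28) ÷ lead(D) = 12x³ ÷ −2x = −6x². Subtract (−6x²)·D = 12x³ − 42x². Remainder: 12x² − 34x − 28.
Step 7: lead(12x² − 34x − 28) ÷ lead(D) = 12x² ÷ −2x = −6x. Subtract (−6x)·D = 12x² − 42x. Remainder: 8x − 28.
Step 8: lead(8x − 28) ÷ lead(D) = 8x ÷ −2x = −4. Subtract (−4)·D = 8x − 28. Remainder: 0.

R(x) = 0, so D(x) is a factor of P(x). yes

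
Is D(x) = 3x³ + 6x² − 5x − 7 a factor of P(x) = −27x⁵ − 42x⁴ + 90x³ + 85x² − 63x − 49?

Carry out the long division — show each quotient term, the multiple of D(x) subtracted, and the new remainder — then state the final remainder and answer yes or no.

Step 1: lead(−27x⁵ − 42x⁴ + 90x³ + 85x² − 63x − 49) ÷ lead(D) = −27x⁵ ÷ 3x³ = −9x². Subtract (−9x²)·D = −27x⁵ − 54x⁴ + 45x³ + 63x². Remainder: 12x⁴ + 45x³ + 22x² − 63x − 49.
Step 2: lead(12x⁴ + 45x³ + 22x² − 63x − 49) ÷ lead(D) = 12x⁴ ÷ 3x³ = 4x. Subtract (4x)·D = 12x⁴ + 24x³ − 20x² − 28x. Remainder: 21x³ + 42x² − 35x − 49.
Step 3: lead(21x³ + 42x² − 35x − 49) ÷ lead(D) = 21x³ ÷ 3x³ = 7. Subtract (7)·D = 21x³ + 42x² − 35x − 49. Remainder: 0.

R(x) = 0, so D(x) is a factor of P(x). yes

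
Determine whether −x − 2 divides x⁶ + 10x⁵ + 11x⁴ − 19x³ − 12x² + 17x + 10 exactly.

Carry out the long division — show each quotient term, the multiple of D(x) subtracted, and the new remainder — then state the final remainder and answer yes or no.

R(x) = 0, so D(x) is a factor of P(x). yes

Step 1: lead(x⁶ + 10x⁵ + 11x⁴ − 19x³ − 12x² + 17x + 10) ÷ lead(D) = x⁶ ÷ −x = −x⁵. Subtract (−x⁵)·D = x⁶ + 2x⁵. Remainder: 8x⁵ + 11x⁴ − 19x³ − 12x² + 17x + 10.
Step 2: lead(8x⁵ + 11x⁴ − 19x³ − 12x² + 17x + 10) ÷ lead(D) = 8x⁵ ÷ −x = −8x⁴. Subtract (−8x⁴)·D = 8x⁵ + 16x⁴. Remainder: −5x⁴ − 19x³ − 12x² + 17x + 10.
Step 3: lead(−5x⁴ − 19x³ − 12x² + 17x + 10) ÷ lead(D) = −5x⁴ ÷ −x = 5x³. Subtract (5x³)·D = −5x⁴ − 10x³. Remainder: −9x³ − 12x² + 17x + 10.
Step 4: lead(−9x³ − 12x² + 17x + 10) ÷ lead(D) = −9x³ ÷ −x = 9x². Subtract (9x²)·D = −9x³ − 18x². Remainder: 6x² + 17x + 10.
Step 5: lead(6x² + 17x + 10) ÷ lead(D) = 6x² ÷ −x = −6x. Subtract (−6x)·D = 6x² + 12x. Remainder: 5x + 10.
Step 6: lead(5x + 10) ÷ lead(D) = 5x ÷ −x = −5. Subtract (−5)·D = 5x + 10. Remainder: 0.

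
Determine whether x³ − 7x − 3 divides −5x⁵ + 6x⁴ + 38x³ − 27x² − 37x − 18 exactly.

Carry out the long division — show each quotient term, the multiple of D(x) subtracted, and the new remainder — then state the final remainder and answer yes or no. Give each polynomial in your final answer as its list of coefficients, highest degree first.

Step 1: lead(−5x⁵ + 6x⁴ + 38x³ − 27x² − 37x − 18) ÷ lead(D) = −5x⁵ ÷ x³ = −5x². Subtract (−5x²)·D = −5x⁵ + 35x³ + 15x². Remainder: 6x⁴ + 3x³ − 42x² − 37x − 18.
Step 2: lead(6x⁴ + 3x³ − 42x² − 37x − 18) ÷ lead(D) = 6x⁴ ÷ x³ = 6x. Subtract (6x)·D = 6x⁴ − 42x² − 18x. Remainder: 3x³ − 19x − 18.
Step 3: lead(3x³ − 19x − 18) ÷ lead(D) = 3x³ ÷ x³ = 3. Subtract (3)·D = 3x³ − 21x − 9. Remainder: 2x − 9.

R = [2, -9], so D(x) is not a factor of P(x). no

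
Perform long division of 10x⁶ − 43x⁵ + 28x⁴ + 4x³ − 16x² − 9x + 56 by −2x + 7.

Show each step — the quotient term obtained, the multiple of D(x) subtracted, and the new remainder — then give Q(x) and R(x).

Q(x) = −5x⁵ + 4x⁴ − 2x² + x + 8; R(x) = 0

Step 1: lead(10x⁶ − 43x⁵ + 28x⁴ + 4x³ − 16x² − 9x + 56) ÷ lead(D) = 10x⁶ ÷ −2x = −5x⁵. Subtract (−5x⁵)·D = 10x⁶ − 35x⁵. Remainder: −8x⁵ + 28x⁴ + 4x³ − 16x² − 9x + 56.
Step 2: lead(−8x⁵ + 28x⁴ + 4x³ − 16x² − 9x + 56) ÷ lead(D) = −8x⁵ ÷ −2x = 4x⁴. Subtract (4x⁴)·D = −8x⁵ + 28x⁴. Remainder: 4x³ − 16x² − 9x + 56.
Step 3: lead(4x³ − 16x² − 9x + 56) ÷ lead(D) = 4x³ ÷ −2x = −2x². Subtract (−2x²)·D = 4x³ − 14x². Remainder: −2x² − 9x + 56.
Step 4: lead(−2x² − 9x + 56) ÷ lead(D) = −2x² ÷ −2x = x. Subtract (x)·D = −2x² + 7x. Remainder: −16x + 56.
Step 5: lead(−16x + 56) ÷ lead(D) = −16x ÷ −2x = 8. Subtract (8)·D = −16x + 56. Remainder: 0.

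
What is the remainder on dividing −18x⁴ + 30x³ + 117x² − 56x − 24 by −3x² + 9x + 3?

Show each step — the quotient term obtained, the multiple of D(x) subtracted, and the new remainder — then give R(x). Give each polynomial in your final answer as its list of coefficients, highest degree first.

Step 1: lead(−18x⁴ + 30x³ + 117x² − 56x − 24) ÷ lead(D) = −18x⁴ ÷ −3x² = 6x². Subtract (6x²)·D = −18x⁴ + 54x³ + 18x². Remainder: −24x³ + 99x² − 56x − 24.
Step 2: lead(−24x³ + 99x² − 56x − 24) ÷ lead(D) = −24x³ ÷ −3x² = 8x. Subtract (8x)·D = −24x³ + 72x² + 24x. Remainder: 27x² − 80x − 24.
Step 3: lead(27x² − 80x − 24) ÷ lead(D) = 27x² ÷ −3x² = −9. Subtract (−9)·D = 27x² − 81x − 27. Remainder: x + 3.

R = [1, 3]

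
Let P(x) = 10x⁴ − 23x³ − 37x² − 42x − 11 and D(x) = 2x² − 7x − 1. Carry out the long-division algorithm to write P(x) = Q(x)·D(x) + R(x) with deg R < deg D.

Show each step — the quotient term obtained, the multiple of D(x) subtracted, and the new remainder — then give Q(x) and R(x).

Step 1: lead(10x⁴ − 23x³ − 37x² − 42x − 11) ÷ lead(D) = 10x⁴ ÷ 2x² = 5x². Subtract (5x²)·D = 10x⁴ − 35x³ − 5x². Remainder: 12x³ − 32x² − 42x − 11.
Step 2: lead(12x³ − 32x² − 42x − 11) ÷ lead(D) = 12x³ ÷ 2x² = 6x. Subtract (6x)·D = 12x³ − 42x² − 6x. Remainder: 10x² − 36x − 11.
Step 3: lead(10x² − 36x − 11) ÷ lead(D) = 10x² ÷ 2x² = 5. Subtract (5)·D = 10x² − 35x − 5. Remainder: −x − 6.

Q(x) = 5x² + 6x + 5; R(x) = −x − 6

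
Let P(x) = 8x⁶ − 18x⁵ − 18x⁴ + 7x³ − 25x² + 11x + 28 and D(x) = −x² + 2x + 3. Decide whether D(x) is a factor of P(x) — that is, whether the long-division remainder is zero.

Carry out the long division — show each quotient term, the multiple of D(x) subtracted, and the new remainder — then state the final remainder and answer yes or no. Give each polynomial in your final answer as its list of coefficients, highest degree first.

Step 1: lead(8x⁶ − 18x⁵ − 18x⁴ + 7x³ − 25x² + 11x + 28) ÷ lead(D) = 8x⁶ ÷ −x² = −8x⁴. Subtract (−8x⁴)·D = 8x⁶ − 16x⁵ − 24x⁴. Remainder: −2x⁵ + 6x⁴ + 7x³ − 25x² + 11x + 28.
Step 2: lead(−2x⁵ + 6x⁴ + 7x³ − 25x² + 11x + 28) ÷ lead(D) = −2x⁵ ÷ −x² = 2x³. Subtract (2x³)·D = −2x⁵ + 4x⁴ + 6x³. Remainder: 2x⁴ + x³ − 25x² + 11x + 28.
Step 3: lead(2x⁴ + x³ − 25x² + 11x + 28) ÷ lead(D) = 2x⁴ ÷ −x² = −2x². Subtract (−2x²)·D = 2x⁴ − 4x³ − 6x². Remainder: 5x³ − 19x² + 11x + 28.
Step 4: lead(5x³ − 19x² + 11x + 28) ÷ lead(D) = 5x³ ÷ −x² = −5x. Subtract (−5x)·D = 5x³ − 10x² − 15x. Remainder: −9x² + 26x + 28.
Step 5: lead(−9x² + 26x + 28) ÷ lead(D) = −9x² ÷ −x² = 9. Subtract (9)·D = −9x² + 18x + 27. Remainder: 8x + 1.

R = [8, 1], so D(x) is not a factor of P(x). no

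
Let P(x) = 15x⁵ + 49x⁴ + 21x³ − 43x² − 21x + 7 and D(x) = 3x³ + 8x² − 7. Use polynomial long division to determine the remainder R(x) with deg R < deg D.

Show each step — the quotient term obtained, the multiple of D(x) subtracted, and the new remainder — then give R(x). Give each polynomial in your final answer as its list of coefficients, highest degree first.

R = [0]

Step 1: lead(15x⁵ + 49x⁴ + 21x³ − 43x² − 21x + 7) ÷ lead(D) = 15x⁵ ÷ 3x³ = 5x². Subtract (5x²)·D = 15x⁵ + 40x⁴ − 35x². Remainder: 9x⁴ + 21x³ − 8x² − 21x + 7.
Step 2: lead(9x⁴ + 21x³ − 8x² − 21x + 7) ÷ lead(D) = 9x⁴ ÷ 3x³ = 3x. Subtract (3x)·D = 9x⁴ + 24x³ − 21x. Remainder: −3x³ − 8x² + 7.
Step 3: lead(−3x³ − 8x² + 7) ÷ lead(D) = −3x³ ÷ 3x³ = −1. Subtract (−1)·D = −3x³ − 8x² + 7. Remainder: 0.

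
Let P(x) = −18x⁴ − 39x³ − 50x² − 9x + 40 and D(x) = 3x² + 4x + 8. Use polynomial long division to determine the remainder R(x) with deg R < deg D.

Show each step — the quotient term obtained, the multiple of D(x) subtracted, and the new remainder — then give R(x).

Step 1: lead(−18x⁴ − 39x³ − 50x² − 9x + 40) ÷ lead(D) = −18x⁴ ÷ 3x² = −6x². Subtract (−6x²)·D = −18x⁴ − 24x³ − 48x². Remainder: −15x³ − 2x² − 9x + 40.
Step 2: lead(−15x³ − 2x² − 9x + 40) ÷ lead(D) = −15x³ ÷ 3x² = −5x. Subtract (−5x)·D = −15x³ − 20x² − 40x. Remainder: 18x² + 31x + 40.
Step 3: lead(18x² + 31x + 40) ÷ lead(D) = 18x² ÷ 3x² = 6. Subtract (6)·D = 18x² + 24x + 48. Remainder: 7x − 8.

R(x) = 7x − 8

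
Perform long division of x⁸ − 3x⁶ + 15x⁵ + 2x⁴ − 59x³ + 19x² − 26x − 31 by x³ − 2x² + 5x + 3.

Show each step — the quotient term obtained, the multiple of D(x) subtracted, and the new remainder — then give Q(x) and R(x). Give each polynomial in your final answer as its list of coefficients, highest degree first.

Step 1: lead(x⁸ − 3x⁶ + 15x⁵ + 2x⁴ − 59x³ + 19x² − 26x − 31) ÷ lead(D) = x⁸ ÷ x³ = x⁵. Subtract (x⁵)·D = x⁸ − 2x⁷ + 5x⁶ + 3x⁵. Remainder: 2x⁷ − 8x⁶ + 12x⁵ + 2x⁴ − 59x³ + 19x² − 26x − 31.
Step 2: lead(2x⁷ − 8x⁶ + 12x⁵ + 2x⁴ − 59x³ + 19x² − 26x − 31) ÷ lead(D) = 2x⁷ ÷ x³ = 2x⁴. Subtract (2x⁴)·D = 2x⁷ − 4x⁶ + 10x⁵ + 6x⁴. Remainder: −4x⁶ + 2x⁵ − 4x⁴ − 59x³ + 19x² − 26x − 31.
Step 3: lead(−4x⁶ + 2x⁵ − 4x⁴ − 59x³ + 19x² − 26x − 31) ÷ lead(D) = −4x⁶ ÷ x³ = −4x³. Subtract (−4x³)·D = −4x⁶ + 8x⁵ − 20x⁴ − 12x³. Remainder: −6x⁵ + 16x⁴ − 47x³ + 19x² − 26x − 31.
Step 4: lead(−6x⁵ + 16x⁴ − 47x³ + 19x² − 26x − 31) ÷ lead(D) = −6x⁵ ÷ x³ = −6x². Subtract (−6x²)·D = −6x⁵ + 12x⁴ − 30x³ − 18x². Remainder: 4x⁴ − 17x³ + 37x² − 26x − 31.
Step 5: lead(4x⁴ − 17x³ + 37x² − 26x − 31) ÷ lead(D) = 4x⁴ ÷ x³ = 4x. Subtract (4x)·D = 4x⁴ − 8x³ + 20x² + 12x. Remainder: −9x³ + 17x² − 38x − 31.
Step 6: lead(−9x³ + 17x² − 38x − 31) ÷ lead(D) = −9x³ ÷ x³ = −9. Subtract (−9)·D = −9x³ + 18x² − 45x − 27. Remainder: −x² + 7x − 4.

Q = [1, 2, -4, -6, 4, -9]; R = [-1, 7, -4]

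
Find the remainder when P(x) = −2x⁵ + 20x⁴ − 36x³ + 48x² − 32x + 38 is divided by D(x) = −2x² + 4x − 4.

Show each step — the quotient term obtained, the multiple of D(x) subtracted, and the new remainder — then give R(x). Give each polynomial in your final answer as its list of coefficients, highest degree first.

R = [6]

Step 1: lead(−2x⁵ + 20x⁴ − 36x³ + 48x² − 32x + 38) ÷ lead(D) = −2x⁵ ÷ −2x² = x³. Subtract (x³)·D = −2x⁵ + 4x⁴ − 4x³. Remainder: 16x⁴ − 32x³ + 48x² − 32x + 38.
Step 2: lead(16x⁴ − 32x³ + 48x² − 32x + 38) ÷ lead(D) = 16x⁴ ÷ −2x² = −8x². Subtract (−8x²)·D = 16x⁴ − 32x³ + 32x². Remainder: 16x² − 32x + 38.
Step 3: lead(16x² − 32x + 38) ÷ lead(D) = 16x² ÷ −2x² = −8. Subtract (−8)·D = 16x² − 32x + 32. Remainder: 6.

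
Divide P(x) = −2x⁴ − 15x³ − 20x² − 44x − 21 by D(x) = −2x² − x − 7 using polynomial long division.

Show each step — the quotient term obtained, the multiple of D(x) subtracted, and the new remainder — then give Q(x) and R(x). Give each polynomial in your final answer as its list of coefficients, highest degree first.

Step 1: lead(−2x⁴ − 15x³ − 20x² − 44x − 21) ÷ lead(D) = −2x⁴ ÷ −2x² = x². Subtract (x²)·D = −2x⁴ − x³ − 7x². Remainder: −14x³ − 13x² − 44x − 21.
Step 2: lead(−14x³ − 13x² − 44x − 21) ÷ lead(D) = −14x³ ÷ −2x² = 7x. Subtract (7x)·D = −14x³ − 7x² − 49x. Remainder: −6x² + 5x − 21.
Step 3: lead(−6x² + 5x − 21) ÷ lead(D) = −6x² ÷ −2x² = 3. Subtract (3)·D = −6x² − 3x − 21. Remainder: 8x.

Q = [1, 7, 3]; R = [8, 0]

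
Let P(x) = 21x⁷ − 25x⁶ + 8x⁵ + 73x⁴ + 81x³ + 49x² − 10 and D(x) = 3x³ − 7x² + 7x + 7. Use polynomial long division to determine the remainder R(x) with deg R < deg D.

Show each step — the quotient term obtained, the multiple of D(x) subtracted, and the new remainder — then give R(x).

Step 1: lead(21x⁷ − 25x⁶ + 8x⁵ + 73x⁴ + 81x³ + 49x² − 10) ÷ lead(D) = 21x⁷ ÷ 3x³ = 7x⁴. Subtract (7x⁴)·D = 21x⁷ − 49x⁶ + 49x⁵ + 49x⁴. Remainder: 24x⁶ − 41x⁵ + 24x⁴ + 81x³ + 49x² − 10.
Step 2: lead(24x⁶ − 41x⁵ + 24x⁴ + 81x³ + 49x² − 10) ÷ lead(D) = 24x⁶ ÷ 3x³ = 8x³. Subtract (8x³)·D = 24x⁶ − 56x⁵ + 56x⁴ + 56x³. Remainder: 15x⁵ − 32x⁴ + 25x³ + 49x² − 10.
Step 3: lead(15x⁵ − 32x⁴ + 25x³ + 49x² − 10) ÷ lead(D) = 15x⁵ ÷ 3x³ = 5x². Subtract (5x²)·D = 15x⁵ − 35x⁴ + 35x³ + 35x². Remainder: 3x⁴ − 10x³ + 14x² − 10.
Step 4: lead(3x⁴ − 10x³ + 14x² − 10) ÷ lead(D) = 3x⁴ ÷ 3x³ = x. Subtract (x)·D = 3x⁴ − 7x³ + 7x² + 7x. Remainder: −3x³ + 7x² − 7x − 10.
Step 5: lead(−3x³ + 7x² − 7x − 10) ÷ lead(D) = −3x³ ÷ 3x³ = −1. Subtract (−1)·D = −3x³ + 7x² − 7x − 7. Remainder: −3.

R(x) = −3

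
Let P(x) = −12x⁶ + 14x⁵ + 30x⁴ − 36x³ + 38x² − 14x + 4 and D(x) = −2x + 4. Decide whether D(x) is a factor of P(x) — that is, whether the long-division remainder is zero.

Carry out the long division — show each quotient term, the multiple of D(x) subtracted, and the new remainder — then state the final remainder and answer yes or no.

R(x) = 0, so D(x) is a factor of P(x). yes

Step 1: lead(−12x⁶ + 14x⁵ + 30x⁴ − 36x³ + 38x² − 14x + 4) ÷ lead(D) = −12x⁶ ÷ −2x = 6x⁵. Subtract (6x⁵)·D = −12x⁶ + 24x⁵. Remainder: −10x⁵ + 30x⁴ − 36x³ + 38x² − 14x + 4.
Step 2: lead(−10x⁵ + 30x⁴ − 36x³ + 38x² − 14x + 4) ÷ lead(D) = −10x⁵ ÷ −2x = 5x⁴. Subtract (5x⁴)·D = −10x⁵ + 20x⁴. Remainder: 10x⁴ − 36x³ + 38x² − 14x + 4.
Step 3: lead(10x⁴ − 36x³ + 38x² − 14x + 4) ÷ lead(D) = 10x⁴ ÷ −2x = −5x³. Subtract (−5x³)·D = 10x⁴ − 20x³. Remainder: −16x³ + 38x² − 14x + 4.
Step 4: lead(−16x³ + 38x² − 14x + 4) ÷ lead(D) = −16x³ ÷ −2x = 8x². Subtract (8x²)·D = −16x³ + 32x². Remainder: 6x² − 14x + 4.
Step 5: lead(6x² − 14x + 4) ÷ lead(D) = 6x² ÷ −2x = −3x. Subtract (−3x)·D = 6x² − 12x. Remainder: −2x + 4.
Step 6: lead(−2x + 4) ÷ lead(D) = −2x ÷ −2x = 1. Subtract (1)·D = −2x + 4. Remainder: 0.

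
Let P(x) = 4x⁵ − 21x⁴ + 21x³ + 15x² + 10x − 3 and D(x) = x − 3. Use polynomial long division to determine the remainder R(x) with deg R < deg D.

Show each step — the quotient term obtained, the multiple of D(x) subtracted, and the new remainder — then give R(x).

R(x) = 0

Step 1: lead(4x⁵ − 21x⁴ + 21x³ + 15x² + 10x − 3) ÷ lead(D) = 4x⁵ ÷ x = 4x⁴. Subtract (4x⁴)·D = 4x⁵ − 12x⁴. Remainder: −9x⁴ + 21x³ + 15x² + 10x − 3.
Step 2: lead(−9x⁴ + 21x³ + 15x² + 10x − 3) ÷ lead(D) = −9x⁴ ÷ x = −9x³. Subtract (−9x³)·D = −9x⁴ + 27x³. Remainder: −6x³ + 15x² + 10x − 3.
Step 3: lead(−6x³ + 15x² + 10x − 3) ÷ lead(D) = −6x³ ÷ x = −6x². Subtract (−6x²)·D = −6x³ + 18x². Remainder: −3x² + 10x − 3.
Step 4: lead(−3x² + 10x − 3) ÷ lead(D) = −3x² ÷ x = −3x. Subtract (−3x)·D = −3x² + 9x. Remainder: x − 3.
Step 5: lead(x − 3) ÷ lead(D) = x ÷ x = 1. Subtract (1)·D = x − 3. Remainder: 0.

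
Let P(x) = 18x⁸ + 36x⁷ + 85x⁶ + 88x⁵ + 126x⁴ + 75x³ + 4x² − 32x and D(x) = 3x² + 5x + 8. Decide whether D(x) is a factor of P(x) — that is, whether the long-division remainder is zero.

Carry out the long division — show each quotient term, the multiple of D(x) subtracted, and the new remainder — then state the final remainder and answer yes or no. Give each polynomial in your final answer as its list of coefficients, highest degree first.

Step 1: lead(18x⁸ + 36x⁷ + 85x⁶ + 88x⁵ + 126x⁴ + 75x³ + 4x² − 32x) ÷ lead(D) = 18x⁸ ÷ 3x² = 6x⁶. Subtract (6x⁶)·D = 18x⁸ + 30x⁷ + 48x⁶. Remainder: 6x⁷ + 37x⁶ + 88x⁵ + 126x⁴ + 75x³ + 4x² − 32x.
Step 2: lead(6x⁷ + 37x⁶ + 88x⁵ + 126x⁴ + 75x³ + 4x² − 32x) ÷ lead(D) = 6x⁷ ÷ 3x² = 2x⁵. Subtract (2x⁵)·D = 6x⁷ + 10x⁶ + 16x⁵. Remainder: 27x⁶ + 72x⁵ + 126x⁴ + 75x³ + 4x² − 32x.
Step 3: lead(27x⁶ + 72x⁵ + 126x⁴ + 75x³ + 4x² − 32x) ÷ lead(D) = 27x⁶ ÷ 3x² = 9x⁴. Subtract (9x⁴)·D = 27x⁶ + 45x⁵ + 72x⁴. Remainder: 27x⁵ + 54x⁴ + 75x³ + 4x² − 32x.
Step 4: lead(27x⁵ + 54x⁴ + 75x³ + 4x² − 32x) ÷ lead(D) = 27x⁵ ÷ 3x² = 9x³. Subtract (9x³)·D = 27x⁵ + 45x⁴ + 72x³. Remainder: 9x⁴ + 3x³ + 4x² − 32x.
Step 5: lead(9x⁴ + 3x³ + 4x² − 32x) ÷ lead(D) = 9x⁴ ÷ 3x² = 3x². Subtract (3x²)·D = 9x⁴ + 15x³ + 24x². Remainder: −12x³ − 20x² − 32x.
Step 6: lead(−12x³ − 20x² − 32x) ÷ lead(D) = −12x³ ÷ 3x² = −4x. Subtract (−4x)·D = −12x³ − 20x² − 32x. Remainder: 0.

R = [0], so D(x) is a factor of P(x). yes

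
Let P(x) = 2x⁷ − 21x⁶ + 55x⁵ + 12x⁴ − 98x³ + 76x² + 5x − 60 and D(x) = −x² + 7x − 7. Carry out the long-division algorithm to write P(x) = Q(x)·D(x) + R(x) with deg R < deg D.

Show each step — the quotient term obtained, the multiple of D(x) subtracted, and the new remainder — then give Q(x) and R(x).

Q(x) = −2x⁵ + 7x⁴ + 8x³ − 5x² + 7x + 8; R(x) = −2x − 4

Step 1: lead(2x⁷ − 21x⁶ + 55x⁵ + 12x⁴ − 98x³ + 76x² + 5x − 60) ÷ lead(D) = 2x⁷ ÷ −x² = −2x⁵. Subtract (−2x⁵)·D = 2x⁷ − 14x⁶ + 14x⁵. Remainder: −7x⁶ + 41x⁵ + 12x⁴ − 98x³ + 76x² + 5x − 60.
Step 2: lead(−7x⁶ + 41x⁵ + 12x⁴ − 98x³ + 76x² + 5x − 60) ÷ lead(D) = −7x⁶ ÷ −x² = 7x⁴. Subtract (7x⁴)·D = −7x⁶ + 49x⁵ − 49x⁴. Remainder: −8x⁵ + 61x⁴ − 98x³ + 76x² + 5x − 60.
Step 3: lead(−8x⁵ + 61x⁴ − 98x³ + 76x² + 5x − 60) ÷ lead(D) = −8x⁵ ÷ −x² = 8x³. Subtract (8x³)·D = −8x⁵ + 56x⁴ − 56x³. Remainder: 5x⁴ − 42x³ + 76x² + 5x − 60.
Step 4: lead(5x⁴ − 42x³ + 76x² + 5x − 60) ÷ lead(D) = 5x⁴ ÷ −x² = −5x². Subtract (−5x²)·D = 5x⁴ − 35x³ + 35x². Remainder: −7x³ + 41x² + 5x − 60.
Step 5: lead(−7x³ + 41x² + 5x − 60) ÷ lead(D) = −7x³ ÷ −x² = 7x. Subtract (7x)·D = −7x³ + 49x² − 49x. Remainder: −8x² + 54x − 60.
Step 6: lead(−8x² + 54x − 60) ÷ lead(D) = −8x² ÷ −x² = 8. Subtract (8)·D = −8x² + 56x − 56. Remainder: −2x − 4.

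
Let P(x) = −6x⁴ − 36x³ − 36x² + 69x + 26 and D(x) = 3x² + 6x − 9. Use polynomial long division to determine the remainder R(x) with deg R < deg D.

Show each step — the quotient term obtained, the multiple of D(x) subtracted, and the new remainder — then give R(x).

R(x) = 9x + 8

Step 1: lead(−6x⁴ − 36x³ − 36x² + 69x + 26) ÷ lead(D) = −6x⁴ ÷ 3x² = −2x². Subtract (−2x²)·D = −6x⁴ − 12x³ + 18x². Remainder: −24x³ − 54x² + 69x + 26.
Step 2: lead(−24x³ − 54x² + 69x + 26) ÷ lead(D) = −24x³ ÷ 3x² = −8x. Subtract (−8x)·D = −24x³ − 48x² + 72x. Remainder: −6x² − 3x + 26.
Step 3: lead(−6x² − 3x + 26) ÷ lead(D) = −6x² ÷ 3x² = −2. Subtract (−2)·D = −6x² − 12x + 18. Remainder: 9x + 8.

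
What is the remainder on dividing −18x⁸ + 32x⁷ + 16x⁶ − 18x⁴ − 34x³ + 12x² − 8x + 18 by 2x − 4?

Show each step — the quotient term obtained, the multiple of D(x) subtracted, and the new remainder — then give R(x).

R(x) = 2

Step 1: lead(−18x⁸ + 32x⁷ + 16x⁶ − 18x⁴ − 34x³ + 12x² − 8x + 18) ÷ lead(D) = −18x⁸ ÷ 2x = −9x⁷. Subtract (−9x⁷)·D = −18x⁸ + 36x⁷. Remainder: −4x⁷ + 16x⁶ − 18x⁴ − 34x³ + 12x² − 8x + 18.
Step 2: lead(−4x⁷ + 16x⁶ − 18x⁴ − 34x³ + 12x² − 8x + 18) ÷ lead(D) = −4x⁷ ÷ 2x = −2x⁶. Subtract (−2x⁶)·D = −4x⁷ + 8x⁶. Remainder: 8x⁶ − 18x⁴ − 34x³ + 12x² − 8x + 18.
Step 3: lead(8x⁶ − 18x⁴ − 34x³ + 12x² − 8x + 18) ÷ lead(D) = 8x⁶ ÷ 2x = 4x⁵. Subtract (4x⁵)·D = 8x⁶ − 16x⁵. Remainder: 16x⁵ − 18x⁴ − 34x³ + 12x² − 8x + 18.
Step 4: lead(16x⁵ − 18x⁴ − 34x³ + 12x² − 8x + 18) ÷ lead(D) = 16x⁵ ÷ 2x = 8x⁴. Subtract (8x⁴)·D = 16x⁵ − 32x⁴. Remainder: 14x⁴ − 34x³ + 12x² − 8x + 18.
Step 5: lead(14x⁴ − 34x³ + 12x² − 8x + 18) ÷ lead(D) = 14x⁴ ÷ 2x = 7x³. Subtract (7x³)·D = 14x⁴ − 28x³. Remainder: −6x³ + 12x² − 8x + 18.
Step 6: lead(−6x³ + 12x² − 8x + 18) ÷ lead(D) = −6x³ ÷ 2x = −3x². Subtract (−3x²)·D = −6x³ + 12x². Remainder: −8x + 18.
Step 7: lead(−8x + 18) ÷ lead(D) = −8x ÷ 2x = −4. Subtract (−4)·D = −8x + 16. Remainder: 2.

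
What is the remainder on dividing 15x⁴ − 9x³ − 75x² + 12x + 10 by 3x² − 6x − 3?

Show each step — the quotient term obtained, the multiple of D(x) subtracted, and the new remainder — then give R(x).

R(x) = −3x − 8

Step 1: lead(15x⁴ − 9x³ − 75x² + 12x + 10) ÷ lead(D) = 15x⁴ ÷ 3x² = 5x². Subtract (5x²)·D = 15x⁴ − 30x³ − 15x². Remainder: 21x³ − 60x² + 12x + 10.
Step 2: lead(21x³ − 60x² + 12x + 10) ÷ lead(D) = 21x³ ÷ 3x² = 7x. Subtract (7x)·D = 21x³ − 42x² − 21x. Remainder: −18x² + 33x + 10.
Step 3: lead(−18x² + 33x + 10) ÷ lead(D) = −18x² ÷ 3x² = −6. Subtract (−6)·D = −18x² + 36x + 18. Remainder: −3x − 8.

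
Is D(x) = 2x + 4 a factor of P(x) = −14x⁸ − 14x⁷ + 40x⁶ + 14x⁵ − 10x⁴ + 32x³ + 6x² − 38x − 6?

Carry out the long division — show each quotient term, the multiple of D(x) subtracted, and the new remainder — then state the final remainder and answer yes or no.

Step 1: lead(−14x⁸ − 14x⁷ + 40x⁶ + 14x⁵ − 10x⁴ + 32x³ + 6x² − 38x − 6) ÷ lead(D) = −14x⁸ ÷ 2x = −7x⁷. Subtract (−7x⁷)·D = −14x⁸ − 28x⁷. Remainder: 14x⁷ + 40x⁶ + 14x⁵ − 10x⁴ + 32x³ + 6x² − 38x − 6.
Step 2: lead(14x⁷ + 40x⁶ + 14x⁵ − 10x⁴ + 32x³ + 6x² − 38x − 6) ÷ lead(D) = 14x⁷ ÷ 2x = 7x⁶. Subtract (7x⁶)·D = 14x⁷ + 28x⁶. Remainder: 12x⁶ + 14x⁵ − 10x⁴ + 32x³ + 6x² − 38x − 6.
Step 3: lead(12x⁶ + 14x⁵ − 10x⁴ + 32x³ + 6x² − 38x − 6) ÷ lead(D) = 12x⁶ ÷ 2x = 6x⁵. Subtract (6x⁵)·D = 12x⁶ + 24x⁵. Remainder: −10x⁵ − 10x⁴ + 32x³ + 6x² − 38x − 6.
Step 4: lead(−10x⁵ − 10x⁴ + 32x³ + 6x² − 38x − 6) ÷ lead(D) = −10x⁵ ÷ 2x = −5x⁴. Subtract (−5x⁴)·D = −10x⁵ − 20x⁴. Remainder: 10x⁴ + 32x³ + 6x² − 38x − 6.
Step 5: lead(10x⁴ + 32x³ + 6x² − 38x − 6) ÷ lead(D) = 10x⁴ ÷ 2x = 5x³. Subtract (5x³)·D = 10x⁴ + 20x³. Remainder: 12x³ + 6x² − 38x − 6.
Step 6: lead(12x³ + 6x² − 38x − 6) ÷ lead(D) = 12x³ ÷ 2x = 6x². Subtract (6x²)·D = 12x³ + 24x². Remainder: −18x² − 38x − 6.
Step 7: lead(−18x² − 38x − 6) ÷ lead(D) = −18x² ÷ 2x = −9x. Subtract (−9x)·D = −18x² − 36x. Remainder: −2x − 6.
Step 8: lead(−2x − 6) ÷ lead(D) = −2x ÷ 2x = −1. Subtract (−1)·D = −2x − 4. Remainder: −2.

R(x) = −2, so D(x) is not a factor of P(x). no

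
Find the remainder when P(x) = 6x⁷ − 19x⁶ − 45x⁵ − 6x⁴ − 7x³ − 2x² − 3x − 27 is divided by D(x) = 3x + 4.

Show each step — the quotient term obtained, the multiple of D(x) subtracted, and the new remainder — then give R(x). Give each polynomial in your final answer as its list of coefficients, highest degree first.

R = [9]

Step 1: lead(6x⁷ − 19x⁶ − 45x⁵ − 6x⁴ − 7x³ − 2x² − 3x − 27) ÷ lead(D) = 6x⁷ ÷ 3x = 2x⁶. Subtract (2x⁶)·D = 6x⁷ + 8x⁶. Remainder: −27x⁶ − 45x⁵ − 6x⁴ − 7x³ − 2x² − 3x − 27.
Step 2: lead(−27x⁶ − 45x⁵ − 6x⁴ − 7x³ − 2x² − 3x − 27) ÷ lead(D) = −27x⁶ ÷ 3x = −9x⁵. Subtract (−9x⁵)·D = −27x⁶ − 36x⁵. Remainder: −9x⁵ − 6x⁴ − 7x³ − 2x² − 3x − 27.
Step 3: lead(−9x⁵ − 6x⁴ − 7x³ − 2x² − 3x − 27) ÷ lead(D) = −9x⁵ ÷ 3x = −3x⁴. Subtract (−3x⁴)·D = −9x⁵ − 12x⁴. Remainder: 6x⁴ − 7x³ − 2x² − 3x − 27.
Step 4: lead(6x⁴ − 7x³ − 2x² − 3x − 27) ÷ lead(D) = 6x⁴ ÷ 3x = 2x³. Subtract (2x³)·D = 6x⁴ + 8x³. Remainder: −15x³ − 2x² − 3x − 27.
Step 5: lead(−15x³ − 2x² − 3x − 27) ÷ lead(D) = −15x³ ÷ 3x = −5x². Subtract (−5x²)·D = −15x³ − 20x². Remainder: 18x² − 3x − 27.
Step 6: lead(18x² − 3x − 27) ÷ lead(D) = 18x² ÷ 3x = 6x. Subtract (6x)·D = 18x² + 24x. Remainder: −27x − 27.
Step 7: lead(−27x − 27) ÷ lead(D) = −27x ÷ 3x = −9. Subtract (−9)·D = −27x − 36. Remainder: 9.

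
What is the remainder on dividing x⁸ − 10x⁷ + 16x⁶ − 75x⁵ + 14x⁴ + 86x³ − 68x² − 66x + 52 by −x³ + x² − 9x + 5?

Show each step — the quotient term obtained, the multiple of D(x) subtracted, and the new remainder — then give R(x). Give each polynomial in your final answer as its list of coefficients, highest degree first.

Step 1: lead(x⁸ − 10x⁷ + 16x⁶ − 75x⁵ + 14x⁴ + 86x³ − 68x² − 66x + 52) ÷ lead(D) = x⁸ ÷ −x³ = −x⁵. Subtract (−x⁵)·D = x⁸ − x⁷ + 9x⁶ − 5x⁵. Remainder: −9x⁷ + 7x⁶ − 70x⁵ + 14x⁴ + 86x³ − 68x² − 66x + 52.
Step 2: lead(−9x⁷ + 7x⁶ − 70x⁵ + 14x⁴ + 86x³ − 68x² − 66x + 52) ÷ lead(D) = −9x⁷ ÷ −x³ = 9x⁴. Subtract (9x⁴)·D = −9x⁷ + 9x⁶ − 81x⁵ + 45x⁴. Remainder: −2x⁶ + 11x⁵ − 31x⁴ + 86x³ − 68x² − 66x + 52.
Step 3: lead(−2x⁶ + 11x⁵ − 31x⁴ + 86x³ − 68x² − 66x + 52) ÷ lead(D) = −2x⁶ ÷ −x³ = 2x³. Subtract (2x³)·D = −2x⁶ + 2x⁵ − 18x⁴ + 10x³. Remainder: 9x⁵ − 13x⁴ + 76x³ − 68x² − 66x + 52.
Step 4: lead(9x⁵ − 13x⁴ + 76x³ − 68x² − 66x + 52) ÷ lead(D) = 9x⁵ ÷ −x³ = −9x². Subtract (−9x²)·D = 9x⁵ − 9x⁴ + 81x³ − 45x². Remainder: −4x⁴ − 5x³ − 23x² − 66x + 52.
Step 5: lead(−4x⁴ − 5x³ − 23x² − 66x + 52) ÷ lead(D) = −4x⁴ ÷ −x³ = 4x. Subtract (4x)·D = −4x⁴ + 4x³ − 36x² + 20x. Remainder: −9x³ + 13x² − 86x + 52.
Step 6: lead(−9x³ + 13x² − 86x + 52) ÷ lead(D) = −9x³ ÷ −x³ = 9. Subtract (9)·D = −9x³ + 9x² − 81x + 45. Remainder: 4x² − 5x + 7.

R = [4, -5, 7]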